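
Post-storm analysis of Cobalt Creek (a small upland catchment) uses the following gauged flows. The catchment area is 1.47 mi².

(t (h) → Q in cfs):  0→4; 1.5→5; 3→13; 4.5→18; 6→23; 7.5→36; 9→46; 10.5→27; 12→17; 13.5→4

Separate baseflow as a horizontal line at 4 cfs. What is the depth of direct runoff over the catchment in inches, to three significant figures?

Direct runoff: 0.0, 1.0, 9.0, 14.0, 19.0, 32.0, 42.0, 23.0, 13.0, 0.0 cfs; ΣQ_DR = 153.0 cfs.
V = ΣQ_DR · Δt = 153.0 × 5400 s = 8.262 × 10^5 ft³.
Over A = 1.47 mi², depth = V / A = 0.242 in.

d ≈ 0.242 in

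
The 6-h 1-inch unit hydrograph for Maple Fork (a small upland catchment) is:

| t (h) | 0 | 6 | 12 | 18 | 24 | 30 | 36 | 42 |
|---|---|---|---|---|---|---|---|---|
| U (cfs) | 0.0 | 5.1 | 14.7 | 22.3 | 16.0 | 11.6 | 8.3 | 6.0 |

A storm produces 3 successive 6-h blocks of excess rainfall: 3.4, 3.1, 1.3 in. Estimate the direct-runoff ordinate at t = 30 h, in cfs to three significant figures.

By discrete convolution, Q_j = Σ (P_i / 1 in) · U_{j−i}.
At t = 30 h (j=5): Q = (3.4/1)·11.6 + (3.1/1)·16.0 + (1.3/1)·22.3 = 118 cfs.

Q ≈ 118 cfs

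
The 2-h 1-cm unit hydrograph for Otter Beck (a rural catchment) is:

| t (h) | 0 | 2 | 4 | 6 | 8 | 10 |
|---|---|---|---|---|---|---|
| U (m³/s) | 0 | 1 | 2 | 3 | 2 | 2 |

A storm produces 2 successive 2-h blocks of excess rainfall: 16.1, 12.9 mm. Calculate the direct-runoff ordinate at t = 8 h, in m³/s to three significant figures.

Q ≈ 7.09 m³/s

By discrete convolution, Q_j = Σ (P_i / 10 mm) · U_{j−i}.
At t = 8 h (j=4): Q = (16.1/10)·2 + (12.9/10)·3 = 7.09 m³/s.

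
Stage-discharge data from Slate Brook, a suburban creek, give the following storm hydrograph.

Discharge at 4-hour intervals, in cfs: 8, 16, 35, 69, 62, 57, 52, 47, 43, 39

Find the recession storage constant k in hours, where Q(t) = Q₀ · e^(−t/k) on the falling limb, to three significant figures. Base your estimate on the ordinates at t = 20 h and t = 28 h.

k ≈ 41.5 h

On the falling limb, Q drops from 57 to 47 cfs between t = 20 h and t = 28 h (Δt = 8 h).
k = −Δt / ln(Q₂/Q₁) = −8 / ln(47/57) = 41.5 h.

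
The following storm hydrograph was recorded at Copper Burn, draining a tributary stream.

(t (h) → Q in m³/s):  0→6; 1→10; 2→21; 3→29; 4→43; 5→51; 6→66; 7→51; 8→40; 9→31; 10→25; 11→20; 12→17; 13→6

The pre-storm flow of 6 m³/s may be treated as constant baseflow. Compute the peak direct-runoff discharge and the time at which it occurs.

Subtracting baseflow gives direct-runoff ordinates: 0.0, 4.0, 15.0, 23.0, 37.0, 45.0, 60.0, 45.0, 34.0, 25.0, 19.0, 14.0, 11.0, 0.0 m³/s.
The maximum is 60.0 m³/s, occurring at the reading for t = 6 h.

Q_p = 60.0 m³/s at t = 6 h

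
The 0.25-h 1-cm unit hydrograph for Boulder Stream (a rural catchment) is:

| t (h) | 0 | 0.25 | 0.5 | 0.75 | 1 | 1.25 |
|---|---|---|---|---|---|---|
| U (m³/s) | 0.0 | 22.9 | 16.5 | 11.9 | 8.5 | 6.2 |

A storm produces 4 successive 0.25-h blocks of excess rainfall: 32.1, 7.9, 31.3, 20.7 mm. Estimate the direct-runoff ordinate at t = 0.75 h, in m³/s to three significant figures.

Q ≈ 123 m³/s

By discrete convolution, Q_j = Σ (P_i / 10 mm) · U_{j−i}.
At t = 0.75 h (j=3): Q = (32.1/10)·11.9 + (7.9/10)·16.5 + (31.3/10)·22.9 + (20.7/10)·0.0 = 123 m³/s.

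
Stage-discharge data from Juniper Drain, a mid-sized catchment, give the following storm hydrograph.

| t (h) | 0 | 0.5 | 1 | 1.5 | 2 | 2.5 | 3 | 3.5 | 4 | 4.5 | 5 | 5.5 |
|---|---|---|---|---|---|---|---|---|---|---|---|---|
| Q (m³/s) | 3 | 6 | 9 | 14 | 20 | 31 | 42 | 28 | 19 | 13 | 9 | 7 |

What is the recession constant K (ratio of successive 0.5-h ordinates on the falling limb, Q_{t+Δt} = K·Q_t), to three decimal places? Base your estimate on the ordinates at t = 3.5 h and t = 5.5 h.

Using the recession-limb readings at t = 3.5 h and t = 5.5 h: Q falls from 28 to 7 m³/s over 4 intervals.
K = (Q₂/Q₁)^(1/4) = (7/28)^(1/4) = 0.707.

K ≈ 0.707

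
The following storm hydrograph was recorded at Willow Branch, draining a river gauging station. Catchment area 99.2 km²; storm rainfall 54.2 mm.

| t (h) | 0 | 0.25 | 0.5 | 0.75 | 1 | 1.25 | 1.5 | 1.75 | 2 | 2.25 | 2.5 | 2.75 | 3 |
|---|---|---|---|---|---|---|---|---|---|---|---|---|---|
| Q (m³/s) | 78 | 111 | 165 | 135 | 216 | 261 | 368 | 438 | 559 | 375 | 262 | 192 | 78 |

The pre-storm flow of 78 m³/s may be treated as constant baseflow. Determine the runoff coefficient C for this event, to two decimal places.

ΣQ_DR = 2224 m³/s; V = ΣQ_DR·Δt = 2.002 × 10^6 m³.
Runoff depth d = V / A = 20.18 mm.
C = d / P = 20.18 / 54.2 = 0.37.

C ≈ 0.37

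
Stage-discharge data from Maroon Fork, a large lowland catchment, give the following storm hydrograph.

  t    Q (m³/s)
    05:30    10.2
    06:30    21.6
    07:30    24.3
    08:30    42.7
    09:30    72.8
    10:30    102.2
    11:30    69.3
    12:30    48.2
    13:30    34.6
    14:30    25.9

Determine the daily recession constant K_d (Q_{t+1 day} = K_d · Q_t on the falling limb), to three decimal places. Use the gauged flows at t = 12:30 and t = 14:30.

K_d ≈ 0.001

Between t = 12:30 and t = 14:30 the flow falls from 48.2 to 25.9 m³/s over 2×1 h = 2 h.
Per-interval ratio K = (25.9/48.2)^(1/2) = 0.7330; K_d = K^(24/1) = 0.001.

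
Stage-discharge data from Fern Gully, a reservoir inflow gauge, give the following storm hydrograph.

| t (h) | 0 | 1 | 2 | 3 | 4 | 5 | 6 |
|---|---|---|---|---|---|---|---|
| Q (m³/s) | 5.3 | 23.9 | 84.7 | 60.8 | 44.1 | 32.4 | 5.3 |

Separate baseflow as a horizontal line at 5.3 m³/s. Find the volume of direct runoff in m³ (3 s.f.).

V ≈ 7.90 × 10^5 m³

Direct-runoff ordinates (Q − Q_b): 0.0, 18.6, 79.4, 55.5, 38.8, 27.1, 0.0 m³/s.
ΣQ_DR = 219.4 m³/s.
With Δt = 1 h = 3600 s, V = ΣQ_DR · Δt = 219.4 × 3600 = 7.90 × 10^5 m³.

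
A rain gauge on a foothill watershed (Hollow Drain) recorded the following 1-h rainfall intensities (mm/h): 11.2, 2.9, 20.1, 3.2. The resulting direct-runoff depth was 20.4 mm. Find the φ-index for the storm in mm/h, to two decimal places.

Only the 2 blocks with intensity above φ contribute runoff: 11.2, 20.1 mm/h.
Σ(I−φ)·Δt = d  ⇒  (11.2+20.1 − 2φ)·1 = 20.4
φ = (31.30 − 20.4/1) / 2 = 5.45 mm/h.

φ ≈ 5.45 mm/h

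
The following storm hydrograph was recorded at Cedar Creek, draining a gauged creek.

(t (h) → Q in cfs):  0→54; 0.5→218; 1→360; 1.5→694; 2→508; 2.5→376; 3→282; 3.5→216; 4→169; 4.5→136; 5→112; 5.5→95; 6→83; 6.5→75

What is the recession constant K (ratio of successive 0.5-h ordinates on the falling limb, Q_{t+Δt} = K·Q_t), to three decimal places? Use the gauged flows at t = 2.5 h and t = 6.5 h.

Using the recession-limb readings at t = 2.5 h and t = 6.5 h: Q falls from 376 to 75 cfs over 8 intervals.
K = (Q₂/Q₁)^(1/8) = (75/376)^(1/8) = 0.817.

K ≈ 0.817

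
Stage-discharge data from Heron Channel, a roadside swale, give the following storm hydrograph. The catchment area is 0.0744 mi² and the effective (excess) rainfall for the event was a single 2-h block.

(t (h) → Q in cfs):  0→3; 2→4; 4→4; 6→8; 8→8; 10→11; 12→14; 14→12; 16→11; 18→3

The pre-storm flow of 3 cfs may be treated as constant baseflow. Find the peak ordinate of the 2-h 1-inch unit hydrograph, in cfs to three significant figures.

U_p ≈ 5.50 cfs

Direct runoff: 0.0, 1.0, 1.0, 5.0, 5.0, 8.0, 11.0, 9.0, 8.0, 0.0 cfs; ΣQ_DR = 48.00 cfs, peak = 11.0 cfs.
Runoff depth d = ΣQ_DR·Δt / A = 48.00 × 7200 / (0.0744 mi²) = 1.999 in.
The 1-inch UH is the DRH scaled by (1 in)/d, so U_p = 11.0 × 1/1.999 = 5.50 cfs.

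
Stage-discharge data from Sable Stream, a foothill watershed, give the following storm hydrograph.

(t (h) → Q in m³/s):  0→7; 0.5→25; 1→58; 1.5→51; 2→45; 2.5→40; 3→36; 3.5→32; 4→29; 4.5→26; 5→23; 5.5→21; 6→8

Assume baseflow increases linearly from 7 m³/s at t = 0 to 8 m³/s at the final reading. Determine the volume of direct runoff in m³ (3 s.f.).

Direct-runoff ordinates (Q − Q_b): 0.00, 17.92, 50.83, 43.75, 37.67, 32.58, 28.50, 24.42, 21.33, 18.25, 15.17, 13.08, 0.00 m³/s.
ΣQ_DR = 303.5 m³/s.
With Δt = 0.5 h = 1800 s, V = ΣQ_DR · Δt = 303.5 × 1800 = 5.46 × 10^5 m³.

V ≈ 5.46 × 10^5 m³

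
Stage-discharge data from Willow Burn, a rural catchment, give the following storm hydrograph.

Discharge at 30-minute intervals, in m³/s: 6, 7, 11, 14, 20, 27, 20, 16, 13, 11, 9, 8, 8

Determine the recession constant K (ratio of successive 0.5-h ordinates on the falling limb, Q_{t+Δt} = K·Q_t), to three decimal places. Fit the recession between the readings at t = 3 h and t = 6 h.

Using the recession-limb readings at t = 3 h and t = 6 h: Q falls from 20 to 8 m³/s over 6 intervals.
K = (Q₂/Q₁)^(1/6) = (8/20)^(1/6) = 0.858.

K ≈ 0.858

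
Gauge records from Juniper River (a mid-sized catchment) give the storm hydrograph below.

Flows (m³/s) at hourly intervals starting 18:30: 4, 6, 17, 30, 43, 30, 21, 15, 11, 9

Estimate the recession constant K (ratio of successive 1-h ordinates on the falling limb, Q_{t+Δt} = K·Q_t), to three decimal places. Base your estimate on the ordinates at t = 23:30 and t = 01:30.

Using the recession-limb readings at t = 23:30 and t = 01:30: Q falls from 30 to 15 m³/s over 2 intervals.
K = (Q₂/Q₁)^(1/2) = (15/30)^(1/2) = 0.707.

K ≈ 0.707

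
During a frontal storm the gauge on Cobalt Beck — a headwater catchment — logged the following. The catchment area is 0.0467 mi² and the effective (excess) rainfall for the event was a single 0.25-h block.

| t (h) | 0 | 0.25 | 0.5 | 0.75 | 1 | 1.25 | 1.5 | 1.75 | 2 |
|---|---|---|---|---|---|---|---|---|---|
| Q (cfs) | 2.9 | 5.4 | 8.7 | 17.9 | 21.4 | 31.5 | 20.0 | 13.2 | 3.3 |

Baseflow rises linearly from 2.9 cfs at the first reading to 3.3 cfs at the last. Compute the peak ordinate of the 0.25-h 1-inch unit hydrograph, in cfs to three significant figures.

Direct runoff: 0.00, 2.45, 5.70, 14.85, 18.30, 28.35, 16.80, 9.95, 0.00 cfs; ΣQ_DR = 96.40 cfs, peak = 28.35 cfs.
Runoff depth d = ΣQ_DR·Δt / A = 96.40 × 900 / (0.0467 mi²) = 0.7997 in.
The 1-inch UH is the DRH scaled by (1 in)/d, so U_p = 28.35 × 1/0.7997 = 35.5 cfs.

U_p ≈ 35.5 cfs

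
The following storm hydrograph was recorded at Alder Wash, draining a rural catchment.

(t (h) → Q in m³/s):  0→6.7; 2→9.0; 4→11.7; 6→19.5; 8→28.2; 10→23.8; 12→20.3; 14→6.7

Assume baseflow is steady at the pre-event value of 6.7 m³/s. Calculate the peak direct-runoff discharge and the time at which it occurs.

Q_p = 21.5 m³/s at t = 8 h

Subtracting baseflow gives direct-runoff ordinates: 0.0, 2.3, 5.0, 12.8, 21.5, 17.1, 13.6, 0.0 m³/s.
The maximum is 21.5 m³/s, occurring at the reading for t = 8 h.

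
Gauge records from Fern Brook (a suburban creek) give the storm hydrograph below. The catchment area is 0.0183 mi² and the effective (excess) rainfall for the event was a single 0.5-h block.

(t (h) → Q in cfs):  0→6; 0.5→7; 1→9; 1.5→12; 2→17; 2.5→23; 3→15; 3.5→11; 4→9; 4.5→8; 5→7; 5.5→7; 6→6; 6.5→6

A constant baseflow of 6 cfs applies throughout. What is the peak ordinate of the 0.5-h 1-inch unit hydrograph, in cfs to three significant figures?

Direct runoff: 0.0, 1.0, 3.0, 6.0, 11.0, 17.0, 9.0, 5.0, 3.0, 2.0, 1.0, 1.0, 0.0, 0.0 cfs; ΣQ_DR = 59.00 cfs, peak = 17.0 cfs.
Runoff depth d = ΣQ_DR·Δt / A = 59.00 × 1800 / (0.0183 mi²) = 2.498 in.
The 1-inch UH is the DRH scaled by (1 in)/d, so U_p = 17.0 × 1/2.498 = 6.81 cfs.

U_p ≈ 6.81 cfs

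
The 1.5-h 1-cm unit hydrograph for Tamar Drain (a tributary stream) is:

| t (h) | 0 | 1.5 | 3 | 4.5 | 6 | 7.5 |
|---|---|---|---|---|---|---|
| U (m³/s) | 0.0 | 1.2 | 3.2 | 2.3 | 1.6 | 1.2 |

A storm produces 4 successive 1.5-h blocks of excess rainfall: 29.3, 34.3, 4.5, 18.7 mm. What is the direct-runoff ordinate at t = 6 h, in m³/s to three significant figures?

Q ≈ 16.3 m³/s

By discrete convolution, Q_j = Σ (P_i / 10 mm) · U_{j−i}.
At t = 6 h (j=4): Q = (29.3/10)·1.6 + (34.3/10)·2.3 + (4.5/10)·3.2 + (18.7/10)·1.2 = 16.3 m³/s.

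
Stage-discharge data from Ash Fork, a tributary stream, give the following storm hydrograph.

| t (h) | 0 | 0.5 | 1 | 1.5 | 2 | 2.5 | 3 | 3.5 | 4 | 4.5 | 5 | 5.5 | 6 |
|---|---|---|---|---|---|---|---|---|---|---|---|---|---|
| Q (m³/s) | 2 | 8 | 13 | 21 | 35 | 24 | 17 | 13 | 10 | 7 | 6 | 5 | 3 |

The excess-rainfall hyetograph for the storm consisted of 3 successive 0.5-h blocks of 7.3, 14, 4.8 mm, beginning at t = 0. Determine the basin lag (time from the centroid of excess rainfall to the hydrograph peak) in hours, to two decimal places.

t_L ≈ 1.30 h

Centroid of excess rainfall: t_c = Σ P_i·t̄_i / ΣP_i = 0.7021 h (block centres at 0.25, 0.75, 1.25 h).
Hydrograph peak occurs at t = 2 h, so basin lag t_L = 2 − 0.7021 = 1.30 h.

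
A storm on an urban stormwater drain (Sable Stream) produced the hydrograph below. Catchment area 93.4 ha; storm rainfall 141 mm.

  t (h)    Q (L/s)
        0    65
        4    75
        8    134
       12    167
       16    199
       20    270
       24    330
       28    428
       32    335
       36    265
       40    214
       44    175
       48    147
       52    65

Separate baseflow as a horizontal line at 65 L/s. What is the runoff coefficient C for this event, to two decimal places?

C ≈ 0.21

ΣQ_DR = 1959 L/s; V = ΣQ_DR·Δt = 2.821 × 10^7 L.
Runoff depth d = V / A = 30.20 mm.
C = d / P = 30.20 / 141 = 0.21.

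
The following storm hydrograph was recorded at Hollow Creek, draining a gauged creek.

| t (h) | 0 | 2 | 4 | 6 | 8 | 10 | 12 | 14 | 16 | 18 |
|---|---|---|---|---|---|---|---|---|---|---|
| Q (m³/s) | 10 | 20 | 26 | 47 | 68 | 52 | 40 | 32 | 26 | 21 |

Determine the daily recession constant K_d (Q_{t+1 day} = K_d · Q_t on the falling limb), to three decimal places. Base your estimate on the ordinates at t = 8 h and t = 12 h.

K_d ≈ 0.041

Between t = 8 h and t = 12 h the flow falls from 68 to 40 m³/s over 2×2 h = 4 h.
Per-interval ratio K = (40/68)^(1/2) = 0.7670; K_d = K^(24/2) = 0.041.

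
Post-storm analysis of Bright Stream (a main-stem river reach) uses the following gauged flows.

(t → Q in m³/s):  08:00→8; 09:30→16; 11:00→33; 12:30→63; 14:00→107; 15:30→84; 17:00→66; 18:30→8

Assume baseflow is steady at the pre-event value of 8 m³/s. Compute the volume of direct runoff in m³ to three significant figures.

V ≈ 1.73 × 10^6 m³

Direct-runoff ordinates (Q − Q_b): 0.0, 8.0, 25.0, 55.0, 99.0, 76.0, 58.0, 0.0 m³/s.
ΣQ_DR = 321.0 m³/s.
With Δt = 1.5 h = 5400 s, V = ΣQ_DR · Δt = 321.0 × 5400 = 1.73 × 10^6 m³.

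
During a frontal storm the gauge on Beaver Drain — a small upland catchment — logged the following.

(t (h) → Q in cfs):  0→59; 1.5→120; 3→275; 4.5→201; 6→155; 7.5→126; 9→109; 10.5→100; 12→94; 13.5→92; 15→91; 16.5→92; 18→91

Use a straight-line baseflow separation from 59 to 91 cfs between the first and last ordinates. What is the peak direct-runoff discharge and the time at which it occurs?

Q_p = 210.67 cfs at t = 3 h

Subtracting baseflow gives direct-runoff ordinates: 0.00, 58.33, 210.67, 134.00, 85.33, 53.67, 34.00, 22.33, 13.67, 9.00, 5.33, 3.67, 0.00 cfs.
The maximum is 210.67 cfs, occurring at the reading for t = 3 h.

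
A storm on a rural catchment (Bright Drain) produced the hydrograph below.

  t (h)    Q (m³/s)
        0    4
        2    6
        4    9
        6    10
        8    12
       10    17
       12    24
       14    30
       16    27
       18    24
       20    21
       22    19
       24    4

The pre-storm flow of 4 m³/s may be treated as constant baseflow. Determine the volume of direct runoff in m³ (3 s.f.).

V ≈ 1.12 × 10^6 m³

Direct-runoff ordinates (Q − Q_b): 0.0, 2.0, 5.0, 6.0, 8.0, 13.0, 20.0, 26.0, 23.0, 20.0, 17.0, 15.0, 0.0 m³/s.
ΣQ_DR = 155.0 m³/s.
With Δt = 2 h = 7200 s, V = ΣQ_DR · Δt = 155.0 × 7200 = 1.12 × 10^6 m³.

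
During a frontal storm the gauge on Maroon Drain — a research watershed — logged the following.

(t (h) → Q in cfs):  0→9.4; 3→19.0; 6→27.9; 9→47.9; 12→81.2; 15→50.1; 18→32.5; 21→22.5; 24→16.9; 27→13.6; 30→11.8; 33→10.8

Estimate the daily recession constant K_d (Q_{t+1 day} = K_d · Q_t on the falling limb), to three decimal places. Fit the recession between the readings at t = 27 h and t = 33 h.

Between t = 27 h and t = 33 h the flow falls from 13.6 to 10.8 cfs over 2×3 h = 6 h.
Per-interval ratio K = (10.8/13.6)^(1/2) = 0.8911; K_d = K^(24/3) = 0.398.

K_d ≈ 0.398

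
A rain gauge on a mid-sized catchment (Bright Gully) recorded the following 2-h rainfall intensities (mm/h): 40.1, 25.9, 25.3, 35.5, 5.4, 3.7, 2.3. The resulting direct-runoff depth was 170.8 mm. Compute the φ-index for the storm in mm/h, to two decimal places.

φ ≈ 10.35 mm/h

Only the 4 blocks with intensity above φ contribute runoff: 40.1, 25.9, 25.3, 35.5 mm/h.
Σ(I−φ)·Δt = d  ⇒  (40.1+25.9+25.3+35.5 − 4φ)·2 = 170.8
φ = (126.8 − 170.8/2) / 4 = 10.35 mm/h.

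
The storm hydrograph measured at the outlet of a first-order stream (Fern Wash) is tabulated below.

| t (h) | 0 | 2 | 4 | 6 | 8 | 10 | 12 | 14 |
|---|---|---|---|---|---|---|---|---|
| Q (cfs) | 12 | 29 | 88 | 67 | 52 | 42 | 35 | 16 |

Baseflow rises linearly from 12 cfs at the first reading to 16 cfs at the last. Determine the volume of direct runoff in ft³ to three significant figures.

V ≈ 1.65 × 10^6 ft³

Direct-runoff ordinates (Q − Q_b): 0.00, 16.43, 74.86, 53.29, 37.71, 27.14, 19.57, 0.00 cfs.
ΣQ_DR = 229.0 cfs.
With Δt = 2 h = 7200 s, V = ΣQ_DR · Δt = 229.0 × 7200 = 1.65 × 10^6 ft³.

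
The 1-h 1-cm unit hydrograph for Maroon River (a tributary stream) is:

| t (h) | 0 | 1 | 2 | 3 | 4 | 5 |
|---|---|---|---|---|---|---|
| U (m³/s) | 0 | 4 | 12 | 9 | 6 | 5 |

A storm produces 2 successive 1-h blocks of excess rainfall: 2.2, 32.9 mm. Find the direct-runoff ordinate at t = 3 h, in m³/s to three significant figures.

By discrete convolution, Q_j = Σ (P_i / 10 mm) · U_{j−i}.
At t = 3 h (j=3): Q = (2.2/10)·9 + (32.9/10)·12 = 41.5 m³/s.

Q ≈ 41.5 m³/s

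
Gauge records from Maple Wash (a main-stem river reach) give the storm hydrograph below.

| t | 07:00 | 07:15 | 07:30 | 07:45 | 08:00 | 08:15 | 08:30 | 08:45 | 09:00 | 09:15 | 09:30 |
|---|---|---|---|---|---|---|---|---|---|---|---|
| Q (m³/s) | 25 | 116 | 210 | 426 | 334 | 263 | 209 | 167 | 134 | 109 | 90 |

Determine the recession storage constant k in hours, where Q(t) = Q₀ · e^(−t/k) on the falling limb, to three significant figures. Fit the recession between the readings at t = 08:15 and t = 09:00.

On the falling limb, Q drops from 263 to 134 m³/s between t = 08:15 and t = 09:00 (Δt = 0.75 h).
k = −Δt / ln(Q₂/Q₁) = −0.75 / ln(134/263) = 1.11 h.

k ≈ 1.11 h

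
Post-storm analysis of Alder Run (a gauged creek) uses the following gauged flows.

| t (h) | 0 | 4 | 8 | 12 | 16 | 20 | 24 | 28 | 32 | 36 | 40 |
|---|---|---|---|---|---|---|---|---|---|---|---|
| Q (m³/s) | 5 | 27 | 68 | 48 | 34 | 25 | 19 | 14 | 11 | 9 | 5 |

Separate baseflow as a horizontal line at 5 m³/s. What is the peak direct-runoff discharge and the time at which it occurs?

Subtracting baseflow gives direct-runoff ordinates: 0.0, 22.0, 63.0, 43.0, 29.0, 20.0, 14.0, 9.0, 6.0, 4.0, 0.0 m³/s.
The maximum is 63.0 m³/s, occurring at the reading for t = 8 h.

Q_p = 63.0 m³/s at t = 8 h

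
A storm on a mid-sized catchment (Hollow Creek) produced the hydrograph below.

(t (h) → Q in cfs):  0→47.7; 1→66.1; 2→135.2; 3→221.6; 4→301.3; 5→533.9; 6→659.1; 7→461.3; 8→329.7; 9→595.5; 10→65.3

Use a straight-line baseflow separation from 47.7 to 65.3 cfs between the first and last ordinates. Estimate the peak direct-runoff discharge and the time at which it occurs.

Q_p = 600.84 cfs at t = 6 h

Subtracting baseflow gives direct-runoff ordinates: 0.00, 16.64, 83.98, 168.62, 246.56, 477.40, 600.84, 401.28, 267.92, 531.96, 0.00 cfs.
The maximum is 600.84 cfs, occurring at the reading for t = 6 h.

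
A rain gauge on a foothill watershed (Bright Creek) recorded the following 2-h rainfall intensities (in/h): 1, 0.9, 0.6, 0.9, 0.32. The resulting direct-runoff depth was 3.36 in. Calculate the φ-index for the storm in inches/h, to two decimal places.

φ ≈ 0.43 in/h

Only the 4 blocks with intensity above φ contribute runoff: 1, 0.9, 0.6, 0.9 in/h.
Σ(I−φ)·Δt = d  ⇒  (1+0.9+0.6+0.9 − 4φ)·2 = 3.36
φ = (3.400 − 3.36/2) / 4 = 0.43 in/h.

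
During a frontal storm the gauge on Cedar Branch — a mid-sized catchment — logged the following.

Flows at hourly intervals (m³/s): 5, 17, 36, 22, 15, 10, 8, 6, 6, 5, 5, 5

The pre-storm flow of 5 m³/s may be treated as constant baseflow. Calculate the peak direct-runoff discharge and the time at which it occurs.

Subtracting baseflow gives direct-runoff ordinates: 0.0, 12.0, 31.0, 17.0, 10.0, 5.0, 3.0, 1.0, 1.0, 0.0, 0.0, 0.0 m³/s.
The maximum is 31.0 m³/s, occurring at the reading for t = 2 h.

Q_p = 31.0 m³/s at t = 2 h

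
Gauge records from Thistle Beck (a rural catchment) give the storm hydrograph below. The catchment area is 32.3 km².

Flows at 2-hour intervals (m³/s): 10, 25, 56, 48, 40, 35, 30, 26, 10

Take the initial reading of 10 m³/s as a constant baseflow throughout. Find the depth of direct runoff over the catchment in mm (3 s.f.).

Direct runoff: 0.0, 15.0, 46.0, 38.0, 30.0, 25.0, 20.0, 16.0, 0.0 m³/s; ΣQ_DR = 190.0 m³/s.
V = ΣQ_DR · Δt = 190.0 × 7200 s = 1.368 × 10^6 m³.
Over A = 32.3 km², depth = V / A = 42.4 mm.

d ≈ 42.4 mm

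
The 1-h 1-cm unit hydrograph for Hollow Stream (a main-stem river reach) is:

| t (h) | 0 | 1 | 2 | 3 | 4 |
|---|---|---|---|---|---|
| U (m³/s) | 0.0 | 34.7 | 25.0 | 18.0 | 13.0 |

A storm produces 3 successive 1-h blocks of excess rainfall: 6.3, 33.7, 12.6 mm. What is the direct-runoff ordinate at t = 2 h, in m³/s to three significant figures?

By discrete convolution, Q_j = Σ (P_i / 10 mm) · U_{j−i}.
At t = 2 h (j=2): Q = (6.3/10)·25.0 + (33.7/10)·34.7 + (12.6/10)·0.0 = 133 m³/s.

Q ≈ 133 m³/s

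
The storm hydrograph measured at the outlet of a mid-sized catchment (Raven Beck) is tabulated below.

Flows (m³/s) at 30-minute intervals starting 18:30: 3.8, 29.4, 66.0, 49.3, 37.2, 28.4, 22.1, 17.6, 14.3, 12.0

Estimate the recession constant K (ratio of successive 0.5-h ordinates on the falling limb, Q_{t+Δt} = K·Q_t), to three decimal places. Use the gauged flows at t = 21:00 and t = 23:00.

Using the recession-limb readings at t = 21:00 and t = 23:00: Q falls from 28.4 to 12.0 m³/s over 4 intervals.
K = (Q₂/Q₁)^(1/4) = (12.0/28.4)^(1/4) = 0.806.

K ≈ 0.806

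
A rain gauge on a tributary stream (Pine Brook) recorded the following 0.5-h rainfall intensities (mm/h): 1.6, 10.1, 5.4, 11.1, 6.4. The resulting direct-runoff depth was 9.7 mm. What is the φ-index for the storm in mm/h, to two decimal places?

φ ≈ 3.40 mm/h

Only the 4 blocks with intensity above φ contribute runoff: 10.1, 5.4, 11.1, 6.4 mm/h.
Σ(I−φ)·Δt = d  ⇒  (10.1+5.4+11.1+6.4 − 4φ)·0.5 = 9.7
φ = (33.00 − 9.7/0.5) / 4 = 3.40 mm/h.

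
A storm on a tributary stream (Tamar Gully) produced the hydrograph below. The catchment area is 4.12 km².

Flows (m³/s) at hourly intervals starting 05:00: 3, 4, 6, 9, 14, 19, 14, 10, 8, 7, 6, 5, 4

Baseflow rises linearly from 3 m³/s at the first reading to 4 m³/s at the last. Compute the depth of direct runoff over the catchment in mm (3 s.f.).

Direct runoff: 0.00, 0.92, 2.83, 5.75, 10.67, 15.58, 10.50, 6.42, 4.33, 3.25, 2.17, 1.08, 0.00 m³/s; ΣQ_DR = 63.50 m³/s.
V = ΣQ_DR · Δt = 63.50 × 3600 s = 2.286 × 10^5 m³.
Over A = 4.12 km², depth = V / A = 55.5 mm.

d ≈ 55.5 mm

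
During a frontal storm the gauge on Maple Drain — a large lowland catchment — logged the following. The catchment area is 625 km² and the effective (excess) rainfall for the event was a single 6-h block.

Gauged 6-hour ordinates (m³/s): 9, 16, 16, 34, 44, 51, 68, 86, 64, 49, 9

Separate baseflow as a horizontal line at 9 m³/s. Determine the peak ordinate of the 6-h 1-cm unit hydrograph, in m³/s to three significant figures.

U_p ≈ 64.2 m³/s

Direct runoff: 0.0, 7.0, 7.0, 25.0, 35.0, 42.0, 59.0, 77.0, 55.0, 40.0, 0.0 m³/s; ΣQ_DR = 347.0 m³/s, peak = 77.0 m³/s.
Runoff depth d = ΣQ_DR·Δt / A = 347.0 × 21600 / (625 km²) = 11.99 mm.
The 1-cm UH is the DRH scaled by (10 mm)/d, so U_p = 77.0 × 10/11.99 = 64.2 m³/s.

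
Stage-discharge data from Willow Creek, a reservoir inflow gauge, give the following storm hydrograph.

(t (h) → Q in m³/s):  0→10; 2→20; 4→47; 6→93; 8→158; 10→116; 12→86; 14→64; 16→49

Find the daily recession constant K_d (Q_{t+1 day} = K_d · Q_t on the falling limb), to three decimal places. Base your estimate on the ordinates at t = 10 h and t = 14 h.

Between t = 10 h and t = 14 h the flow falls from 116 to 64 m³/s over 2×2 h = 4 h.
Per-interval ratio K = (64/116)^(1/2) = 0.7428; K_d = K^(24/2) = 0.028.

K_d ≈ 0.028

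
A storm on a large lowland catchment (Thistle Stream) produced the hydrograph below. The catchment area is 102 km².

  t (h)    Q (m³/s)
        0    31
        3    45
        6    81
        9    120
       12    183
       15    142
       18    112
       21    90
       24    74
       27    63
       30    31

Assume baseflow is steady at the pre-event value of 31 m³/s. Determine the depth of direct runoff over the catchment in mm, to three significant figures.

d ≈ 66.8 mm

Direct runoff: 0.0, 14.0, 50.0, 89.0, 152.0, 111.0, 81.0, 59.0, 43.0, 32.0, 0.0 m³/s; ΣQ_DR = 631.0 m³/s.
V = ΣQ_DR · Δt = 631.0 × 10800 s = 6.815 × 10^6 m³.
Over A = 102 km², depth = V / A = 66.8 mm.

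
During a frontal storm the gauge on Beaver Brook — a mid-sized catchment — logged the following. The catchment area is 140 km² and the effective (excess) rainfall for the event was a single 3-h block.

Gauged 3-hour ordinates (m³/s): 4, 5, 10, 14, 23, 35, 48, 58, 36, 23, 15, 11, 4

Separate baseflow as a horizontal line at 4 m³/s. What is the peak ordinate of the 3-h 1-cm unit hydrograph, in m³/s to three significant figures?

Direct runoff: 0.0, 1.0, 6.0, 10.0, 19.0, 31.0, 44.0, 54.0, 32.0, 19.0, 11.0, 7.0, 0.0 m³/s; ΣQ_DR = 234.0 m³/s, peak = 54.0 m³/s.
Runoff depth d = ΣQ_DR·Δt / A = 234.0 × 10800 / (140 km²) = 18.05 mm.
The 1-cm UH is the DRH scaled by (10 mm)/d, so U_p = 54.0 × 10/18.05 = 29.9 m³/s.

U_p ≈ 29.9 m³/s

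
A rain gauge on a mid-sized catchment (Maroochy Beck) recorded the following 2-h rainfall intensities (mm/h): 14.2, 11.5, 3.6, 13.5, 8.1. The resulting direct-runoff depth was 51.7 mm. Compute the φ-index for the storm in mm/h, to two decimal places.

φ ≈ 5.36 mm/h

Only the 4 blocks with intensity above φ contribute runoff: 14.2, 11.5, 13.5, 8.1 mm/h.
Σ(I−φ)·Δt = d  ⇒  (14.2+11.5+13.5+8.1 − 4φ)·2 = 51.7
φ = (47.30 − 51.7/2) / 4 = 5.36 mm/h.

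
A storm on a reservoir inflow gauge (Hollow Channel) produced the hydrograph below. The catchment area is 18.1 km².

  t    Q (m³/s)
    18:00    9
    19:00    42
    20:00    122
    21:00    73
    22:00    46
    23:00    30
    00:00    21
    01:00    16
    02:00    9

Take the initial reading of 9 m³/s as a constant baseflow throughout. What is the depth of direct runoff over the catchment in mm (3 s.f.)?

d ≈ 57.1 mm

Direct runoff: 0.0, 33.0, 113.0, 64.0, 37.0, 21.0, 12.0, 7.0, 0.0 m³/s; ΣQ_DR = 287.0 m³/s.
V = ΣQ_DR · Δt = 287.0 × 3600 s = 1.033 × 10^6 m³.
Over A = 18.1 km², depth = V / A = 57.1 mm.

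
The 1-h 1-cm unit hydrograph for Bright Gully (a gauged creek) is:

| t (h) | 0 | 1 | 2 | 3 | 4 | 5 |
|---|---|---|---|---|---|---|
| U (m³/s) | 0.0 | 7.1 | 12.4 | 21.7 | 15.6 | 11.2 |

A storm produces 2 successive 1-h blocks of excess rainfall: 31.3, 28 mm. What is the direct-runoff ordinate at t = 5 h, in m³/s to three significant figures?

Q ≈ 78.7 m³/s

By discrete convolution, Q_j = Σ (P_i / 10 mm) · U_{j−i}.
At t = 5 h (j=5): Q = (31.3/10)·11.2 + (28/10)·15.6 = 78.7 m³/s.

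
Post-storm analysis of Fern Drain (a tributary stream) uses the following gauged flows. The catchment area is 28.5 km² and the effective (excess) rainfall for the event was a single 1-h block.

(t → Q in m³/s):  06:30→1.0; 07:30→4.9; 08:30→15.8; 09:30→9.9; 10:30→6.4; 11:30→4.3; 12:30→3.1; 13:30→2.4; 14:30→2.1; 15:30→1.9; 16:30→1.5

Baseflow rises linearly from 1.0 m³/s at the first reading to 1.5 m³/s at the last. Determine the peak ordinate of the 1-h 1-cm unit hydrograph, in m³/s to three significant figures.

U_p ≈ 29.4 m³/s

Direct runoff: 0.00, 3.85, 14.70, 8.75, 5.20, 3.05, 1.80, 1.05, 0.70, 0.45, 0.00 m³/s; ΣQ_DR = 39.55 m³/s, peak = 14.70 m³/s.
Runoff depth d = ΣQ_DR·Δt / A = 39.55 × 3600 / (28.5 km²) = 4.996 mm.
The 1-cm UH is the DRH scaled by (10 mm)/d, so U_p = 14.70 × 10/4.996 = 29.4 m³/s.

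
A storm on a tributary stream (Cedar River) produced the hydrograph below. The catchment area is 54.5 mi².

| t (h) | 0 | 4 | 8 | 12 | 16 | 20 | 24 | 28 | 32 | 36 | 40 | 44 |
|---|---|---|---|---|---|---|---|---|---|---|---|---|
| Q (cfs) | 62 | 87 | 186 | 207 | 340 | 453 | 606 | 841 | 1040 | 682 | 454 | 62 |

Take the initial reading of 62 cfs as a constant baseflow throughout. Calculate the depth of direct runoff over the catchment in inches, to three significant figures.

d ≈ 0.486 in

Direct runoff: 0.0, 25.0, 124.0, 145.0, 278.0, 391.0, 544.0, 779.0, 978.0, 620.0, 392.0, 0.0 cfs; ΣQ_DR = 4276 cfs.
V = ΣQ_DR · Δt = 4276 × 14400 s = 6.157 × 10^7 ft³.
Over A = 54.5 mi², depth = V / A = 0.486 in.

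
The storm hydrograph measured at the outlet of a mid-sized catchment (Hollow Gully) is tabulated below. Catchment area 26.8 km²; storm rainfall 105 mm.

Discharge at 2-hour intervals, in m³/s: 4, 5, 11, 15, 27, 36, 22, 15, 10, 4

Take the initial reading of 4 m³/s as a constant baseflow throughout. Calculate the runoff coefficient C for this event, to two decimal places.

ΣQ_DR = 109.0 m³/s; V = ΣQ_DR·Δt = 7.848 × 10^5 m³.
Runoff depth d = V / A = 29.28 mm.
C = d / P = 29.28 / 105 = 0.28.

C ≈ 0.28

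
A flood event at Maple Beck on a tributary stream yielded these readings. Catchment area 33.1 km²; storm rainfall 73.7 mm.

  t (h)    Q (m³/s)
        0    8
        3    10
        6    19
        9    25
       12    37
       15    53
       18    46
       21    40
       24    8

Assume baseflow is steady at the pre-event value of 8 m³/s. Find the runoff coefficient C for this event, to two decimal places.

C ≈ 0.77

ΣQ_DR = 174.0 m³/s; V = ΣQ_DR·Δt = 1.879 × 10^6 m³.
Runoff depth d = V / A = 56.77 mm.
C = d / P = 56.77 / 73.7 = 0.77.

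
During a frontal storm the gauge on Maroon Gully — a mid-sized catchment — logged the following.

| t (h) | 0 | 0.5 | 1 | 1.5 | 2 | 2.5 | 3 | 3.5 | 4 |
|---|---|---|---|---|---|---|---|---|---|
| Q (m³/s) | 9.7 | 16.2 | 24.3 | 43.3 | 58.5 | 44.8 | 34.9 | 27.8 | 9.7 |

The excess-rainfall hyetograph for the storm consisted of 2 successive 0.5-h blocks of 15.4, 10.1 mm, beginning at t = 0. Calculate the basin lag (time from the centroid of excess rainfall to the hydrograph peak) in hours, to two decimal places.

Centroid of excess rainfall: t_c = Σ P_i·t̄_i / ΣP_i = 0.4480 h (block centres at 0.25, 0.75 h).
Hydrograph peak occurs at t = 2 h, so basin lag t_L = 2 − 0.4480 = 1.55 h.

t_L ≈ 1.55 h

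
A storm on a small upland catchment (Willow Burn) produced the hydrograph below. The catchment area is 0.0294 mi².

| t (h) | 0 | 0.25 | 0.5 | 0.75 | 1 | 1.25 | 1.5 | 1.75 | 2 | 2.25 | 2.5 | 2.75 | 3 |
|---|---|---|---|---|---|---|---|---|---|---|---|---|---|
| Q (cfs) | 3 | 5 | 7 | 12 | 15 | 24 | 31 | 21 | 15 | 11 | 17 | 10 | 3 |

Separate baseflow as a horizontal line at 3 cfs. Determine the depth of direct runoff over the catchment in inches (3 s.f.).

d ≈ 1.78 in

Direct runoff: 0.0, 2.0, 4.0, 9.0, 12.0, 21.0, 28.0, 18.0, 12.0, 8.0, 14.0, 7.0, 0.0 cfs; ΣQ_DR = 135.0 cfs.
V = ΣQ_DR · Δt = 135.0 × 900 s = 1.215 × 10^5 ft³.
Over A = 0.0294 mi², depth = V / A = 1.78 in.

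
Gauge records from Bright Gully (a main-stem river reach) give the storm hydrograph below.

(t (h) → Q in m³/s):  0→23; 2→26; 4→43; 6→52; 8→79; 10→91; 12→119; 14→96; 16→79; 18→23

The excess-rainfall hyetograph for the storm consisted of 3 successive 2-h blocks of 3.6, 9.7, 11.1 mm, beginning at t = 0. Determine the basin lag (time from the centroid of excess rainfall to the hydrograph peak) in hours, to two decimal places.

t_L ≈ 8.39 h

Centroid of excess rainfall: t_c = Σ P_i·t̄_i / ΣP_i = 3.6148 h (block centres at 1, 3, 5 h).
Hydrograph peak occurs at t = 12 h, so basin lag t_L = 12 − 3.6148 = 8.39 h.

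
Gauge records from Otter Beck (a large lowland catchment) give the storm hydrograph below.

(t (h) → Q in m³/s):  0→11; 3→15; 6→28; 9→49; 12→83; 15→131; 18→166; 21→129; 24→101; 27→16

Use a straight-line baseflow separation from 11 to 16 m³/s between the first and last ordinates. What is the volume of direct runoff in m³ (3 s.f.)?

Direct-runoff ordinates (Q − Q_b): 0.00, 3.44, 15.89, 36.33, 69.78, 117.22, 151.67, 114.11, 85.56, 0.00 m³/s.
ΣQ_DR = 594.0 m³/s.
With Δt = 3 h = 10800 s, V = ΣQ_DR · Δt = 594.0 × 10800 = 6.42 × 10^6 m³.

V ≈ 6.42 × 10^6 m³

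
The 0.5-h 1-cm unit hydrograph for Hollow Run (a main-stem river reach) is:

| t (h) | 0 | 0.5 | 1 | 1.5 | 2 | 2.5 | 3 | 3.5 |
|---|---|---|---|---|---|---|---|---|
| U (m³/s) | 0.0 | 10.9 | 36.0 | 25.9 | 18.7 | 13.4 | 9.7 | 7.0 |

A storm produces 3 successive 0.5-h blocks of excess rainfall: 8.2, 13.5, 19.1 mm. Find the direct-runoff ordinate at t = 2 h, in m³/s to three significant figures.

Q ≈ 119 m³/s

By discrete convolution, Q_j = Σ (P_i / 10 mm) · U_{j−i}.
At t = 2 h (j=4): Q = (8.2/10)·18.7 + (13.5/10)·25.9 + (19.1/10)·36.0 = 119 m³/s.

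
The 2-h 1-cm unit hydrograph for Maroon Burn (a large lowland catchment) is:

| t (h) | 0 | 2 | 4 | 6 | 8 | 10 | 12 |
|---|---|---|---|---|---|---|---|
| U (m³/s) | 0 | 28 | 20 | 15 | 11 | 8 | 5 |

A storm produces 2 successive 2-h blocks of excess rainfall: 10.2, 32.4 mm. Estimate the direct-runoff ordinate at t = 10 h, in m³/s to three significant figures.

Q ≈ 43.8 m³/s

By discrete convolution, Q_j = Σ (P_i / 10 mm) · U_{j−i}.
At t = 10 h (j=5): Q = (10.2/10)·8 + (32.4/10)·11 = 43.8 m³/s.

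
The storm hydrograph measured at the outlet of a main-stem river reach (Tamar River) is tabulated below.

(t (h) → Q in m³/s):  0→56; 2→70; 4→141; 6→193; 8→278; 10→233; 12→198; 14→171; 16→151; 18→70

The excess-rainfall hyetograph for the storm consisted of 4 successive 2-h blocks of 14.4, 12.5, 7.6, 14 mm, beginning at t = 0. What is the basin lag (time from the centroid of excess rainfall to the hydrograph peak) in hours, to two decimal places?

t_L ≈ 4.13 h

Centroid of excess rainfall: t_c = Σ P_i·t̄_i / ΣP_i = 3.8742 h (block centres at 1, 3, 5, 7 h).
Hydrograph peak occurs at t = 8 h, so basin lag t_L = 8 − 3.8742 = 4.13 h.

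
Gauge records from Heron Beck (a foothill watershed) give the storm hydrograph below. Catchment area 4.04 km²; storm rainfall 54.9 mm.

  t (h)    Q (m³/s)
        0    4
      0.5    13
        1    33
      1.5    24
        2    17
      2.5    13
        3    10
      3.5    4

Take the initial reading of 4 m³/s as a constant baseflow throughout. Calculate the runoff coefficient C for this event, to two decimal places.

C ≈ 0.70

ΣQ_DR = 86.00 m³/s; V = ΣQ_DR·Δt = 1.548 × 10^5 m³.
Runoff depth d = V / A = 38.32 mm.
C = d / P = 38.32 / 54.9 = 0.70.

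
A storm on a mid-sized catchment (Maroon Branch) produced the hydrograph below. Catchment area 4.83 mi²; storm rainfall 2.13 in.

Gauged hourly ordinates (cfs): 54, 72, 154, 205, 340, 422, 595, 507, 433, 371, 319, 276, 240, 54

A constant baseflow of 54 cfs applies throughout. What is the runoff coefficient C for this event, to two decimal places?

ΣQ_DR = 3286 cfs; V = ΣQ_DR·Δt = 1.183 × 10^7 ft³.
Runoff depth d = V / A = 1.054 in.
C = d / P = 1.054 / 2.13 = 0.49.

C ≈ 0.49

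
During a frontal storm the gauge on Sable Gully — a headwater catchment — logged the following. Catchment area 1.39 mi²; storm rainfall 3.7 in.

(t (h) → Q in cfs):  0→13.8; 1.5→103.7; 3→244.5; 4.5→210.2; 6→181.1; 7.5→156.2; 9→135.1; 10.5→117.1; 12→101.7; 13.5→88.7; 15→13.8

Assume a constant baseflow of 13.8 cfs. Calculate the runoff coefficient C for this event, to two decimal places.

ΣQ_DR = 1214 cfs; V = ΣQ_DR·Δt = 6.556 × 10^6 ft³.
Runoff depth d = V / A = 2.030 in.
C = d / P = 2.030 / 3.7 = 0.55.

C ≈ 0.55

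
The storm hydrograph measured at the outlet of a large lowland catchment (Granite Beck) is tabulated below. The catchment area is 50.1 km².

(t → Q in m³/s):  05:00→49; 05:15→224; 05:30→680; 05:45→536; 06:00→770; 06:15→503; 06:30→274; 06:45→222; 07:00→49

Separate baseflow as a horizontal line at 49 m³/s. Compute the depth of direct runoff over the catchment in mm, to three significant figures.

d ≈ 51.5 mm

Direct runoff: 0.0, 175.0, 631.0, 487.0, 721.0, 454.0, 225.0, 173.0, 0.0 m³/s; ΣQ_DR = 2866 m³/s.
V = ΣQ_DR · Δt = 2866 × 900 s = 2.579 × 10^6 m³.
Over A = 50.1 km², depth = V / A = 51.5 mm.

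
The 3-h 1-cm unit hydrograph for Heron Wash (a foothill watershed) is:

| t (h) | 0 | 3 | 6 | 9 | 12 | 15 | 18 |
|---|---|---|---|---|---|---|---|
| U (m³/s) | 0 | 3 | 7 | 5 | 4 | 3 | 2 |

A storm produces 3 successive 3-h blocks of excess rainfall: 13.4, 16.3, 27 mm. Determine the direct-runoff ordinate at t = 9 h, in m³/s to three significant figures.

By discrete convolution, Q_j = Σ (P_i / 10 mm) · U_{j−i}.
At t = 9 h (j=3): Q = (13.4/10)·5 + (16.3/10)·7 + (27/10)·3 = 26.2 m³/s.

Q ≈ 26.2 m³/s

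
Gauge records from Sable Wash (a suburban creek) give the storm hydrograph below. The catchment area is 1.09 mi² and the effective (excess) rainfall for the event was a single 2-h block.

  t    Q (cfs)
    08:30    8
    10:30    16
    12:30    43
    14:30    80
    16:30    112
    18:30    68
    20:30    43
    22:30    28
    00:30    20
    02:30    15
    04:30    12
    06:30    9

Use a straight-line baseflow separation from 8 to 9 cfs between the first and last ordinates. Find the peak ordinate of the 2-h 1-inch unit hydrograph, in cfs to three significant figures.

U_p ≈ 104 cfs

Direct runoff: 0.00, 7.91, 34.82, 71.73, 103.64, 59.55, 34.45, 19.36, 11.27, 6.18, 3.09, 0.00 cfs; ΣQ_DR = 352.0 cfs, peak = 103.64 cfs.
Runoff depth d = ΣQ_DR·Δt / A = 352.0 × 7200 / (1.09 mi²) = 1.001 in.
The 1-inch UH is the DRH scaled by (1 in)/d, so U_p = 103.64 × 1/1.001 = 104 cfs.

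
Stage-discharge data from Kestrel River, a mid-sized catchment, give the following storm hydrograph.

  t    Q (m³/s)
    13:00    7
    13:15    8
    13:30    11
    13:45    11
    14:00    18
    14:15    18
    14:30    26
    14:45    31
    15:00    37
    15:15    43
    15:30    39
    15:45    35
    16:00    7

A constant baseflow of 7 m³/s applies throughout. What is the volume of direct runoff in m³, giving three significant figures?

V ≈ 1.80 × 10^5 m³

Direct-runoff ordinates (Q − Q_b): 0.0, 1.0, 4.0, 4.0, 11.0, 11.0, 19.0, 24.0, 30.0, 36.0, 32.0, 28.0, 0.0 m³/s.
ΣQ_DR = 200.0 m³/s.
With Δt = 0.25 h = 900 s, V = ΣQ_DR · Δt = 200.0 × 900 = 1.80 × 10^5 m³.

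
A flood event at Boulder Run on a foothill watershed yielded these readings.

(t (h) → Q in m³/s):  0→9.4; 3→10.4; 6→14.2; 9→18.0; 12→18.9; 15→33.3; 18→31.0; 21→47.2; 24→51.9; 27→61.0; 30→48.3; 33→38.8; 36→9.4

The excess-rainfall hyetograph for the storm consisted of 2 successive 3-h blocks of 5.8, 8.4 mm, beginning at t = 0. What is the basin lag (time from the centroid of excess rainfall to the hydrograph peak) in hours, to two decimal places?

t_L ≈ 23.73 h

Centroid of excess rainfall: t_c = Σ P_i·t̄_i / ΣP_i = 3.2746 h (block centres at 1.5, 4.5 h).
Hydrograph peak occurs at t = 27 h, so basin lag t_L = 27 − 3.2746 = 23.73 h.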